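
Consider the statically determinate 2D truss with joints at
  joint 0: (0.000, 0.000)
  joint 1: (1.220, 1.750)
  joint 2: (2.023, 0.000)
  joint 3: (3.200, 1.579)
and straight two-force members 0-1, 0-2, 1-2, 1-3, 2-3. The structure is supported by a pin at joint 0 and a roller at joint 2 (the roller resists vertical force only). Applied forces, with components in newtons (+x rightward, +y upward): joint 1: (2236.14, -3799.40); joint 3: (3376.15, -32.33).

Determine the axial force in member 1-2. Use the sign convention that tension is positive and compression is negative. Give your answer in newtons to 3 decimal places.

N=4 nodes, M=5 members, R=3 reactions → 2N=8, M+R=8
member 0 (0-1): L=2.1333, (cx,cy)=(0.5719,0.8203)
member 1 (0-2): L=2.0230, (cx,cy)=(1.0000,0.0000)
member 2 (1-2): L=1.9254, (cx,cy)=(0.4170,-0.9089)
member 3 (1-3): L=1.9874, (cx,cy)=(0.9963,-0.0860)
member 4 (2-3): L=1.9694, (cx,cy)=(0.5976,0.8018)
solve A·x = −loads:
  F[0-1] = +3754.8689 N (tension)
  F[0-2] = +3464.9246 N (tension)
  F[1-2] = -7872.8757 N (compression)
  F[1-3] = +3206.4849 N (tension)
  F[2-3] = +303.7887 N (tension)
  Rx@0 = -5612.2900 N
  Ry@0 = -3080.2373 N
  Ry@2 = +6911.9673 N

-7872.876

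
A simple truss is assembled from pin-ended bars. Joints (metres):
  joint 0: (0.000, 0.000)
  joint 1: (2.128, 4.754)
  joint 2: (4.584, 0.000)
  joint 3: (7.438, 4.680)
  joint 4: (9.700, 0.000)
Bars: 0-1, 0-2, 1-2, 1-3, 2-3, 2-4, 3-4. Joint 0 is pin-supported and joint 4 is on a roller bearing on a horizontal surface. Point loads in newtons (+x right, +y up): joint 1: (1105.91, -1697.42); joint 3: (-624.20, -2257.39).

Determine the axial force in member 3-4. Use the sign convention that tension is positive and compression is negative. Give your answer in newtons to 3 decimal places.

-2603.666

N=5 nodes, M=7 members, R=3 reactions → 2N=10, M+R=10
member 0 (0-1): L=5.2085, (cx,cy)=(0.4086,0.9127)
member 1 (0-2): L=4.5840, (cx,cy)=(1.0000,0.0000)
member 2 (1-2): L=5.3509, (cx,cy)=(0.4590,-0.8884)
member 3 (1-3): L=5.3105, (cx,cy)=(0.9999,-0.0139)
member 4 (2-3): L=5.4816, (cx,cy)=(0.5207,0.8538)
member 5 (2-4): L=5.1160, (cx,cy)=(1.0000,0.0000)
member 6 (3-4): L=5.1980, (cx,cy)=(0.4352,-0.9003)
solve A·x = −loads:
  F[0-1] = -1764.5955 N (compression)
  F[0-2] = +1202.6526 N (tension)
  F[1-2] = -69.5642 N (compression)
  F[1-3] = -1795.0979 N (compression)
  F[2-3] = +72.3895 N (tension)
  F[2-4] = +1133.0338 N (tension)
  F[3-4] = -2603.6659 N (compression)
  Rx@0 = -481.7100 N
  Ry@0 = +1610.6021 N
  Ry@4 = +2344.2079 N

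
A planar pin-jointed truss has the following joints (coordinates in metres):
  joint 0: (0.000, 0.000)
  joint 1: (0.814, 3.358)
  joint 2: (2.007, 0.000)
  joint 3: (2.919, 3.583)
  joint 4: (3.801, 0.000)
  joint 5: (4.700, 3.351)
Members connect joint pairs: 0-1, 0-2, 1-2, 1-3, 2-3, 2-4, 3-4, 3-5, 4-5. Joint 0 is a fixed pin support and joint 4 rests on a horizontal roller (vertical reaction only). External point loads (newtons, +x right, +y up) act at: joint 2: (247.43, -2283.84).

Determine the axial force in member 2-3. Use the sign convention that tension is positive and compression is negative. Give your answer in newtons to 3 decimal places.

1312.821

N=6 nodes, M=9 members, R=3 reactions → 2N=12, M+R=12
member 0 (0-1): L=3.4553, (cx,cy)=(0.2356,0.9719)
member 1 (0-2): L=2.0070, (cx,cy)=(1.0000,0.0000)
member 2 (1-2): L=3.5636, (cx,cy)=(0.3348,-0.9423)
member 3 (1-3): L=2.1170, (cx,cy)=(0.9943,0.1063)
member 4 (2-3): L=3.6972, (cx,cy)=(0.2467,0.9691)
member 5 (2-4): L=1.7940, (cx,cy)=(1.0000,0.0000)
member 6 (3-4): L=3.6900, (cx,cy)=(0.2390,-0.9710)
member 7 (3-5): L=1.7960, (cx,cy)=(0.9916,-0.1292)
member 8 (4-5): L=3.4695, (cx,cy)=(0.2591,0.9658)
solve A·x = −loads:
  F[0-1] = -1109.1471 N (compression)
  F[0-2] = +508.7267 N (tension)
  F[1-2] = +1073.5287 N (tension)
  F[1-3] = -624.2193 N (compression)
  F[2-3] = +1312.8214 N (tension)
  F[2-4] = +296.8499 N (tension)
  F[3-4] = -1241.9101 N (compression)
  F[3-5] = -0.0000 N (tension)
  F[4-5] = +0.0000 N (tension)
  Rx@0 = -247.4300 N
  Ry@0 = +1077.9292 N
  Ry@4 = +1205.9108 N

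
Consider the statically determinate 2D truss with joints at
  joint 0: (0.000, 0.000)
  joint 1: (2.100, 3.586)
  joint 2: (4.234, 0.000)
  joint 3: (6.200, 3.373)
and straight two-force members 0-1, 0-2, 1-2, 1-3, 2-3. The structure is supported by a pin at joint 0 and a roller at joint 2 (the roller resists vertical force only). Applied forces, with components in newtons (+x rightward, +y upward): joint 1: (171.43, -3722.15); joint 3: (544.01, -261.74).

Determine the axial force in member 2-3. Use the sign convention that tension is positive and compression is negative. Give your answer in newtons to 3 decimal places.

N=4 nodes, M=5 members, R=3 reactions → 2N=8, M+R=8
member 0 (0-1): L=4.1556, (cx,cy)=(0.5053,0.8629)
member 1 (0-2): L=4.2340, (cx,cy)=(1.0000,0.0000)
member 2 (1-2): L=4.1729, (cx,cy)=(0.5114,-0.8593)
member 3 (1-3): L=4.1055, (cx,cy)=(0.9987,-0.0519)
member 4 (2-3): L=3.9041, (cx,cy)=(0.5036,0.8640)
solve A·x = −loads:
  F[0-1] = -1362.7041 N (compression)
  F[0-2] = +1404.0642 N (tension)
  F[1-2] = -3003.8658 N (compression)
  F[1-3] = +677.0080 N (tension)
  F[2-3] = -262.3006 N (compression)
  Rx@0 = -715.4400 N
  Ry@0 = +1175.9078 N
  Ry@2 = +2807.9822 N

-262.301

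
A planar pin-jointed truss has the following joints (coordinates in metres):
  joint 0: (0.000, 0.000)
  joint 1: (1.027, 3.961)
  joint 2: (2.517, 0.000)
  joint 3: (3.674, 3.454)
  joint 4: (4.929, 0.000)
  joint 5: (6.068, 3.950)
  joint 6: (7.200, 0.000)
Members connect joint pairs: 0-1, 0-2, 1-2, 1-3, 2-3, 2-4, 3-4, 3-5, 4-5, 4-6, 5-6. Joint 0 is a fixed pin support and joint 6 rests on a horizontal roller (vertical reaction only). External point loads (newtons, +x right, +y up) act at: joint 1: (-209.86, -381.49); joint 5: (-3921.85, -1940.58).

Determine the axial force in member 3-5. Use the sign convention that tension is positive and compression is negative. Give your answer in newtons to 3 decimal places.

-3291.461

N=7 nodes, M=11 members, R=3 reactions → 2N=14, M+R=14
member 0 (0-1): L=4.0920, (cx,cy)=(0.2510,0.9680)
member 1 (0-2): L=2.5170, (cx,cy)=(1.0000,0.0000)
member 2 (1-2): L=4.2320, (cx,cy)=(0.3521,-0.9360)
member 3 (1-3): L=2.6951, (cx,cy)=(0.9821,-0.1881)
member 4 (2-3): L=3.6426, (cx,cy)=(0.3176,0.9482)
member 5 (2-4): L=2.4120, (cx,cy)=(1.0000,0.0000)
member 6 (3-4): L=3.6749, (cx,cy)=(0.3415,-0.9399)
member 7 (3-5): L=2.4448, (cx,cy)=(0.9792,0.2029)
member 8 (4-5): L=4.1109, (cx,cy)=(0.2771,0.9609)
member 9 (4-6): L=2.2710, (cx,cy)=(1.0000,0.0000)
member 10 (5-6): L=4.1090, (cx,cy)=(0.2755,-0.9613)
solve A·x = −loads:
  F[0-1] = -2995.0641 N (compression)
  F[0-2] = -3380.0114 N (compression)
  F[1-2] = +3018.3003 N (tension)
  F[1-3] = -1633.6932 N (compression)
  F[2-3] = -2979.3190 N (compression)
  F[2-4] = -1371.0104 N (compression)
  F[3-4] = +1968.2824 N (tension)
  F[3-5] = -3291.4612 N (compression)
  F[4-5] = -1925.3254 N (compression)
  F[4-6] = -165.3951 N (compression)
  F[5-6] = +600.3617 N (tension)
  Rx@0 = +4131.7100 N
  Ry@0 = +2899.1996 N
  Ry@6 = -577.1296 N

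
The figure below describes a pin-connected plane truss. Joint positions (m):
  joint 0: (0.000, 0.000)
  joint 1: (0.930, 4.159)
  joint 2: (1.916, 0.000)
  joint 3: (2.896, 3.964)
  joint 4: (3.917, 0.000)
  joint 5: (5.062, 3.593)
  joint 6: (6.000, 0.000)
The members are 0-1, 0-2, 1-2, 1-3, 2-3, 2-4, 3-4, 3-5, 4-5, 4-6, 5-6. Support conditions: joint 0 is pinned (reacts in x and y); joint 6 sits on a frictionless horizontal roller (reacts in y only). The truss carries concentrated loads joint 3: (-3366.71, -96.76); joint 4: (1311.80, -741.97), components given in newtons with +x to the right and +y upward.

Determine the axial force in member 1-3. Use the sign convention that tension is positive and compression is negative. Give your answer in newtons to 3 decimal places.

N=7 nodes, M=11 members, R=3 reactions → 2N=14, M+R=14
member 0 (0-1): L=4.2617, (cx,cy)=(0.2182,0.9759)
member 1 (0-2): L=1.9160, (cx,cy)=(1.0000,0.0000)
member 2 (1-2): L=4.2743, (cx,cy)=(0.2307,-0.9730)
member 3 (1-3): L=1.9756, (cx,cy)=(0.9951,-0.0987)
member 4 (2-3): L=4.0833, (cx,cy)=(0.2400,0.9708)
member 5 (2-4): L=2.0010, (cx,cy)=(1.0000,0.0000)
member 6 (3-4): L=4.0934, (cx,cy)=(0.2494,-0.9684)
member 7 (3-5): L=2.1975, (cx,cy)=(0.9856,-0.1688)
member 8 (4-5): L=3.7710, (cx,cy)=(0.3036,0.9528)
member 9 (4-6): L=2.0830, (cx,cy)=(1.0000,0.0000)
member 10 (5-6): L=3.7134, (cx,cy)=(0.2526,-0.9676)
solve A·x = −loads:
  F[0-1] = -2594.4460 N (compression)
  F[0-2] = -1488.7443 N (compression)
  F[1-2] = +2723.8613 N (tension)
  F[1-3] = -1200.3731 N (compression)
  F[2-3] = -2730.1917 N (compression)
  F[2-4] = -205.1539 N (compression)
  F[3-4] = +2350.0023 N (tension)
  F[3-5] = +944.3544 N (tension)
  F[4-5] = -1609.7537 N (compression)
  F[4-6] = -442.0289 N (compression)
  F[5-6] = +1749.9353 N (tension)
  Rx@0 = +2054.9100 N
  Ry@0 = +2531.9175 N
  Ry@6 = -1693.1875 N

-1200.373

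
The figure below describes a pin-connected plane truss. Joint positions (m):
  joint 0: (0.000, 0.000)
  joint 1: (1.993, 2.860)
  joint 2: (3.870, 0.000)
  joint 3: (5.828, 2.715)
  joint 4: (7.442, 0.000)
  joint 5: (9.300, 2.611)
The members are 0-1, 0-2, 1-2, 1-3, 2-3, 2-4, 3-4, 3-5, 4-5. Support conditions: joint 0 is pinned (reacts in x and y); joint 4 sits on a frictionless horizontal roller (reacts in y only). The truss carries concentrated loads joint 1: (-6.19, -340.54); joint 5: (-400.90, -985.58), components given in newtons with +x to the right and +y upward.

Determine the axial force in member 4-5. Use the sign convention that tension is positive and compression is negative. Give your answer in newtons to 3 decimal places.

N=6 nodes, M=9 members, R=3 reactions → 2N=12, M+R=12
member 0 (0-1): L=3.4859, (cx,cy)=(0.5717,0.8204)
member 1 (0-2): L=3.8700, (cx,cy)=(1.0000,0.0000)
member 2 (1-2): L=3.4209, (cx,cy)=(0.5487,-0.8360)
member 3 (1-3): L=3.8377, (cx,cy)=(0.9993,-0.0378)
member 4 (2-3): L=3.3474, (cx,cy)=(0.5849,0.8111)
member 5 (2-4): L=3.5720, (cx,cy)=(1.0000,0.0000)
member 6 (3-4): L=3.1585, (cx,cy)=(0.5110,-0.8596)
member 7 (3-5): L=3.4736, (cx,cy)=(0.9996,-0.0299)
member 8 (4-5): L=3.2046, (cx,cy)=(0.5798,0.8148)
solve A·x = −loads:
  F[0-1] = -178.3320 N (compression)
  F[0-2] = -305.1326 N (compression)
  F[1-2] = -233.7927 N (compression)
  F[1-3] = +32.5336 N (tension)
  F[2-3] = +240.9846 N (tension)
  F[2-4] = -574.3705 N (compression)
  F[3-4] = -236.2086 N (compression)
  F[3-5] = +294.3050 N (tension)
  F[4-5] = -1198.8340 N (compression)
  Rx@0 = +407.0900 N
  Ry@0 = +146.3112 N
  Ry@4 = +1179.8088 N

-1198.834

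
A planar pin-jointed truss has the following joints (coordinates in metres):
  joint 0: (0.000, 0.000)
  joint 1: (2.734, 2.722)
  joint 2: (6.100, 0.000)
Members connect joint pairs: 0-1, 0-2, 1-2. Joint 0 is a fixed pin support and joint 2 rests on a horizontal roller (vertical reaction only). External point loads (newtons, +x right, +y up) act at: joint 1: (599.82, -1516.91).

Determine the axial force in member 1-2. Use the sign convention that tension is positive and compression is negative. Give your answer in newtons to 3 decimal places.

N=3 nodes, M=3 members, R=3 reactions → 2N=6, M+R=6
member 0 (0-1): L=3.8580, (cx,cy)=(0.7087,0.7055)
member 1 (0-2): L=6.1000, (cx,cy)=(1.0000,0.0000)
member 2 (1-2): L=4.3289, (cx,cy)=(0.7776,-0.6288)
solve A·x = −loads:
  F[0-1] = -806.9997 N (compression)
  F[0-2] = +1171.7086 N (tension)
  F[1-2] = -1506.8899 N (compression)
  Rx@0 = -599.8200 N
  Ry@0 = +569.3785 N
  Ry@2 = +947.5315 N

-1506.890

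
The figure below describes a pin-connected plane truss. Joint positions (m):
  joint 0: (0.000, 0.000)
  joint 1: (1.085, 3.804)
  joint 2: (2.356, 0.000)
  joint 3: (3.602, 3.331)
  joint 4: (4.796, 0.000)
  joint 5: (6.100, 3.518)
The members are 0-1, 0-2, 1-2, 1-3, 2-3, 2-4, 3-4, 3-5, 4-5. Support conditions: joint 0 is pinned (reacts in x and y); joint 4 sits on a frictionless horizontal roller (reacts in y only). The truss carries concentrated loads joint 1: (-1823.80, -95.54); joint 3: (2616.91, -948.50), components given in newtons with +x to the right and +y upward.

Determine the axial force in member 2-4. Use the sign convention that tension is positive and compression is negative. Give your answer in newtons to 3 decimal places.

N=6 nodes, M=9 members, R=3 reactions → 2N=12, M+R=12
member 0 (0-1): L=3.9557, (cx,cy)=(0.2743,0.9616)
member 1 (0-2): L=2.3560, (cx,cy)=(1.0000,0.0000)
member 2 (1-2): L=4.0107, (cx,cy)=(0.3169,-0.9485)
member 3 (1-3): L=2.5611, (cx,cy)=(0.9828,-0.1847)
member 4 (2-3): L=3.5564, (cx,cy)=(0.3504,0.9366)
member 5 (2-4): L=2.4400, (cx,cy)=(1.0000,0.0000)
member 6 (3-4): L=3.5385, (cx,cy)=(0.3374,-0.9414)
member 7 (3-5): L=2.5050, (cx,cy)=(0.9972,0.0747)
member 8 (4-5): L=3.7519, (cx,cy)=(0.3476,0.9377)
solve A·x = −loads:
  F[0-1] = +63.3413 N (tension)
  F[0-2] = +775.7363 N (tension)
  F[1-2] = -565.2446 N (compression)
  F[1-3] = +2055.6639 N (tension)
  F[2-3] = +572.3905 N (tension)
  F[2-4] = +396.0711 N (tension)
  F[3-4] = -1173.7935 N (compression)
  F[3-5] = -0.0000 N (compression)
  F[4-5] = +0.0000 N (tension)
  Rx@0 = -793.1100 N
  Ry@0 = -60.9120 N
  Ry@4 = +1104.9520 N

396.071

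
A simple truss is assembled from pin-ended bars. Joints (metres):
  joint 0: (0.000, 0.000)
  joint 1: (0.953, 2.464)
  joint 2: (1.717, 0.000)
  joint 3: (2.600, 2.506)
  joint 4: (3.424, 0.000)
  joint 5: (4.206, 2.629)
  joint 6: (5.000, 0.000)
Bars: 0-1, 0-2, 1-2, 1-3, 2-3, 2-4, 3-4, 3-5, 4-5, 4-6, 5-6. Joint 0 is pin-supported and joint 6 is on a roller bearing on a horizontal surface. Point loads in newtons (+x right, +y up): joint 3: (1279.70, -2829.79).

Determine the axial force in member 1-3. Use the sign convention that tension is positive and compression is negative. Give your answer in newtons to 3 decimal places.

N=7 nodes, M=11 members, R=3 reactions → 2N=14, M+R=14
member 0 (0-1): L=2.6419, (cx,cy)=(0.3607,0.9327)
member 1 (0-2): L=1.7170, (cx,cy)=(1.0000,0.0000)
member 2 (1-2): L=2.5797, (cx,cy)=(0.2962,-0.9551)
member 3 (1-3): L=1.6475, (cx,cy)=(0.9997,0.0255)
member 4 (2-3): L=2.6570, (cx,cy)=(0.3323,0.9432)
member 5 (2-4): L=1.7070, (cx,cy)=(1.0000,0.0000)
member 6 (3-4): L=2.6380, (cx,cy)=(0.3124,-0.9500)
member 7 (3-5): L=1.6107, (cx,cy)=(0.9971,0.0764)
member 8 (4-5): L=2.7428, (cx,cy)=(0.2851,0.9585)
member 9 (4-6): L=1.5760, (cx,cy)=(1.0000,0.0000)
member 10 (5-6): L=2.7463, (cx,cy)=(0.2891,-0.9573)
solve A·x = −loads:
  F[0-1] = -768.6673 N (compression)
  F[0-2] = +1556.9803 N (tension)
  F[1-2] = +737.3518 N (tension)
  F[1-3] = -495.8121 N (compression)
  F[2-3] = -746.7143 N (compression)
  F[2-4] = +2023.5050 N (tension)
  F[3-4] = -2328.6602 N (compression)
  F[3-5] = -1299.9238 N (compression)
  F[4-5] = +2307.9325 N (tension)
  F[4-6] = +638.1224 N (tension)
  F[5-6] = -2207.1355 N (compression)
  Rx@0 = -1279.7000 N
  Ry@0 = +716.9136 N
  Ry@6 = +2112.8764 N

-495.812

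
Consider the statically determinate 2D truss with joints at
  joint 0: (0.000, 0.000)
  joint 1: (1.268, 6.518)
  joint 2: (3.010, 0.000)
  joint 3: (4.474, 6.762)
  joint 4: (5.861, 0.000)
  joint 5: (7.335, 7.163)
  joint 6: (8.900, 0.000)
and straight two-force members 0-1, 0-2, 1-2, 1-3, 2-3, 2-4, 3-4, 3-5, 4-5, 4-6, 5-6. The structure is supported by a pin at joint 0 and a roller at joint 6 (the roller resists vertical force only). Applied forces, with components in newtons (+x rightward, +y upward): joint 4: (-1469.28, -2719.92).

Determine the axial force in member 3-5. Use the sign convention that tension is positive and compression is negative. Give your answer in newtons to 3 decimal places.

N=7 nodes, M=11 members, R=3 reactions → 2N=14, M+R=14
member 0 (0-1): L=6.6402, (cx,cy)=(0.1910,0.9816)
member 1 (0-2): L=3.0100, (cx,cy)=(1.0000,0.0000)
member 2 (1-2): L=6.7468, (cx,cy)=(0.2582,-0.9661)
member 3 (1-3): L=3.2153, (cx,cy)=(0.9971,0.0759)
member 4 (2-3): L=6.9187, (cx,cy)=(0.2116,0.9774)
member 5 (2-4): L=2.8510, (cx,cy)=(1.0000,0.0000)
member 6 (3-4): L=6.9028, (cx,cy)=(0.2009,-0.9796)
member 7 (3-5): L=2.8890, (cx,cy)=(0.9903,0.1388)
member 8 (4-5): L=7.3131, (cx,cy)=(0.2016,0.9795)
member 9 (4-6): L=3.0390, (cx,cy)=(1.0000,0.0000)
member 10 (5-6): L=7.3320, (cx,cy)=(0.2134,-0.9770)
solve A·x = −loads:
  F[0-1] = -946.1568 N (compression)
  F[0-2] = -1288.6035 N (compression)
  F[1-2] = +928.2288 N (tension)
  F[1-3] = -421.5587 N (compression)
  F[2-3] = -917.5311 N (compression)
  F[2-4] = -854.7860 N (compression)
  F[3-4] = +836.1229 N (tension)
  F[3-5] = -790.1478 N (compression)
  F[4-5] = +1940.6787 N (tension)
  F[4-6] = +391.3427 N (tension)
  F[5-6] = -1833.4270 N (compression)
  Rx@0 = +1469.2800 N
  Ry@0 = +928.7457 N
  Ry@6 = +1791.1743 N

-790.148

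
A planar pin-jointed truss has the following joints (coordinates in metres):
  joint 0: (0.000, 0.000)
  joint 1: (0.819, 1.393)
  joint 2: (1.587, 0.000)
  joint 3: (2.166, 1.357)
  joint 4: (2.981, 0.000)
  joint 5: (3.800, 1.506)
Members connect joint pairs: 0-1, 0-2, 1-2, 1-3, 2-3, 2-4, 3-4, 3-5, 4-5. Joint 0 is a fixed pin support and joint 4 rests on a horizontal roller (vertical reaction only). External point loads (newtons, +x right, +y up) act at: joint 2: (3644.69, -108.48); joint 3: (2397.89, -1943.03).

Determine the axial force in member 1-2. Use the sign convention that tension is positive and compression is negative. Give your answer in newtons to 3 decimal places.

N=6 nodes, M=9 members, R=3 reactions → 2N=12, M+R=12
member 0 (0-1): L=1.6159, (cx,cy)=(0.5068,0.8620)
member 1 (0-2): L=1.5870, (cx,cy)=(1.0000,0.0000)
member 2 (1-2): L=1.5907, (cx,cy)=(0.4828,-0.8757)
member 3 (1-3): L=1.3475, (cx,cy)=(0.9996,-0.0267)
member 4 (2-3): L=1.4754, (cx,cy)=(0.3924,0.9198)
member 5 (2-4): L=1.3940, (cx,cy)=(1.0000,0.0000)
member 6 (3-4): L=1.5829, (cx,cy)=(0.5149,-0.8573)
member 7 (3-5): L=1.6408, (cx,cy)=(0.9959,0.0908)
member 8 (4-5): L=1.7143, (cx,cy)=(0.4777,0.8785)
solve A·x = −loads:
  F[0-1] = +591.1632 N (tension)
  F[0-2] = +5742.9603 N (tension)
  F[1-2] = -599.9129 N (compression)
  F[1-3] = +589.4749 N (tension)
  F[2-3] = +689.1233 N (tension)
  F[2-4] = +1538.1816 N (tension)
  F[3-4] = -2987.5301 N (compression)
  F[3-5] = -0.0000 N (compression)
  F[4-5] = +0.0000 N (tension)
  Rx@0 = -6042.5800 N
  Ry@0 = -509.6096 N
  Ry@4 = +2561.1196 N

-599.913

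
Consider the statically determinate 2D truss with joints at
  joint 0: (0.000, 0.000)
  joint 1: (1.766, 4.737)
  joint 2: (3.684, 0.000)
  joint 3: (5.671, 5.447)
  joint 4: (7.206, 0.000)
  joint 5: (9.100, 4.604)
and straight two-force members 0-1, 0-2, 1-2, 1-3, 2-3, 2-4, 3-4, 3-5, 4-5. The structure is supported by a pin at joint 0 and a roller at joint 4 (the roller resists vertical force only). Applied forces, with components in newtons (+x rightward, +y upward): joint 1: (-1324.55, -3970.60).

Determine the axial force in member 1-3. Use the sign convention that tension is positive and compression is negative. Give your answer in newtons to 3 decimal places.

-72.057

N=6 nodes, M=9 members, R=3 reactions → 2N=12, M+R=12
member 0 (0-1): L=5.0555, (cx,cy)=(0.3493,0.9370)
member 1 (0-2): L=3.6840, (cx,cy)=(1.0000,0.0000)
member 2 (1-2): L=5.1106, (cx,cy)=(0.3753,-0.9269)
member 3 (1-3): L=3.9690, (cx,cy)=(0.9839,0.1789)
member 4 (2-3): L=5.7981, (cx,cy)=(0.3427,0.9394)
member 5 (2-4): L=3.5220, (cx,cy)=(1.0000,0.0000)
member 6 (3-4): L=5.6592, (cx,cy)=(0.2712,-0.9625)
member 7 (3-5): L=3.5311, (cx,cy)=(0.9711,-0.2387)
member 8 (4-5): L=4.9784, (cx,cy)=(0.3804,0.9248)
solve A·x = −loads:
  F[0-1] = -4128.3031 N (compression)
  F[0-2] = +117.5636 N (tension)
  F[1-2] = -124.3507 N (compression)
  F[1-3] = -72.0570 N (compression)
  F[2-3] = +122.6905 N (tension)
  F[2-4] = +28.8488 N (tension)
  F[3-4] = -106.3584 N (compression)
  F[3-5] = +0.0000 N (tension)
  F[4-5] = -0.0000 N (compression)
  Rx@0 = +1324.5500 N
  Ry@0 = +3868.2289 N
  Ry@4 = +102.3711 N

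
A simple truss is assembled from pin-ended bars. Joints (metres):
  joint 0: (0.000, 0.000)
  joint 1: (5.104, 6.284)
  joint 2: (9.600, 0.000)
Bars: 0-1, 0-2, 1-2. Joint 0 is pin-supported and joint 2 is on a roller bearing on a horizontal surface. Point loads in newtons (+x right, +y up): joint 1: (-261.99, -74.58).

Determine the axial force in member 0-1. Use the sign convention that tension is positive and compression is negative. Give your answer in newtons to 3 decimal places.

-265.933

N=3 nodes, M=3 members, R=3 reactions → 2N=6, M+R=6
member 0 (0-1): L=8.0956, (cx,cy)=(0.6305,0.7762)
member 1 (0-2): L=9.6000, (cx,cy)=(1.0000,0.0000)
member 2 (1-2): L=7.7268, (cx,cy)=(0.5819,-0.8133)
solve A·x = −loads:
  F[0-1] = -265.9332 N (compression)
  F[0-2] = -94.3291 N (compression)
  F[1-2] = +162.1125 N (tension)
  Rx@0 = +261.9900 N
  Ry@0 = +206.4226 N
  Ry@2 = -131.8426 N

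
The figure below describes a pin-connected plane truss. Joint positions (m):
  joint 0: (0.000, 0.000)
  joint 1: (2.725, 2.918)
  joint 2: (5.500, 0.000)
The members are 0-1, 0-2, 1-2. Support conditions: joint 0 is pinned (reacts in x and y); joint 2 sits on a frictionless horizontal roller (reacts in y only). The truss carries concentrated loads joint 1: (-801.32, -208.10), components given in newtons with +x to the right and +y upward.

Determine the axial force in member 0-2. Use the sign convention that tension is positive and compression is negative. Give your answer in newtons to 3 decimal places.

N=3 nodes, M=3 members, R=3 reactions → 2N=6, M+R=6
member 0 (0-1): L=3.9925, (cx,cy)=(0.6825,0.7309)
member 1 (0-2): L=5.5000, (cx,cy)=(1.0000,0.0000)
member 2 (1-2): L=4.0268, (cx,cy)=(0.6891,-0.7246)
solve A·x = −loads:
  F[0-1] = -725.3509 N (compression)
  F[0-2] = -306.2510 N (compression)
  F[1-2] = +444.4037 N (tension)
  Rx@0 = +801.3200 N
  Ry@0 = +530.1326 N
  Ry@2 = -322.0326 N

-306.251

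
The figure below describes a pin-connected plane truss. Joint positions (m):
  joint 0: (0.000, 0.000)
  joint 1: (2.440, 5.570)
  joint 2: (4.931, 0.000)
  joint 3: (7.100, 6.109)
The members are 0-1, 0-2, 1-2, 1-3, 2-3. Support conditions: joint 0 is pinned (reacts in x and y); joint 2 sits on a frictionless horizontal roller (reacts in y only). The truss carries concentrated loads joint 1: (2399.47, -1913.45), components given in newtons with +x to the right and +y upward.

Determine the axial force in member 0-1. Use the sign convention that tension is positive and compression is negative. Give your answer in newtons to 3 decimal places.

N=4 nodes, M=5 members, R=3 reactions → 2N=8, M+R=8
member 0 (0-1): L=6.0810, (cx,cy)=(0.4013,0.9160)
member 1 (0-2): L=4.9310, (cx,cy)=(1.0000,0.0000)
member 2 (1-2): L=6.1016, (cx,cy)=(0.4083,-0.9129)
member 3 (1-3): L=4.6911, (cx,cy)=(0.9934,0.1149)
member 4 (2-3): L=6.4826, (cx,cy)=(0.3346,0.9424)
solve A·x = −loads:
  F[0-1] = +1903.7697 N (tension)
  F[0-2] = +1635.5822 N (tension)
  F[1-2] = -4006.3146 N (compression)
  F[1-3] = -0.0000 N (compression)
  F[2-3] = +0.0000 N (tension)
  Rx@0 = -2399.4700 N
  Ry@0 = -1743.7931 N
  Ry@2 = +3657.2431 N

1903.770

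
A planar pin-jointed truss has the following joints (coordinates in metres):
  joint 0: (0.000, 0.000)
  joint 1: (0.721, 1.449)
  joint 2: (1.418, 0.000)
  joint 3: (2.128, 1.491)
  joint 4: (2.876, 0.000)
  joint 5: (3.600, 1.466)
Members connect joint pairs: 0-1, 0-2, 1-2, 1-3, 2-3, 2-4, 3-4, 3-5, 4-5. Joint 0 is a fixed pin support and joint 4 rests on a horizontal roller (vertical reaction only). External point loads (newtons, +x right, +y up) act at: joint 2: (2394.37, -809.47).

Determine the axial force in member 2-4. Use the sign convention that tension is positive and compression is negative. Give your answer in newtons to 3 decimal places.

200.222

N=6 nodes, M=9 members, R=3 reactions → 2N=12, M+R=12
member 0 (0-1): L=1.6185, (cx,cy)=(0.4455,0.8953)
member 1 (0-2): L=1.4180, (cx,cy)=(1.0000,0.0000)
member 2 (1-2): L=1.6079, (cx,cy)=(0.4335,-0.9012)
member 3 (1-3): L=1.4076, (cx,cy)=(0.9996,0.0298)
member 4 (2-3): L=1.6514, (cx,cy)=(0.4299,0.9029)
member 5 (2-4): L=1.4580, (cx,cy)=(1.0000,0.0000)
member 6 (3-4): L=1.6681, (cx,cy)=(0.4484,-0.8938)
member 7 (3-5): L=1.4722, (cx,cy)=(0.9999,-0.0170)
member 8 (4-5): L=1.6350, (cx,cy)=(0.4428,0.8966)
solve A·x = −loads:
  F[0-1] = -458.3586 N (compression)
  F[0-2] = +2598.5609 N (tension)
  F[1-2] = +442.2573 N (tension)
  F[1-3] = -396.0765 N (compression)
  F[2-3] = +455.1354 N (tension)
  F[2-4] = +200.2221 N (tension)
  F[3-4] = -446.5136 N (compression)
  F[3-5] = +0.0000 N (tension)
  F[4-5] = -0.0000 N (compression)
  Rx@0 = -2394.3700 N
  Ry@0 = +410.3641 N
  Ry@4 = +399.1059 N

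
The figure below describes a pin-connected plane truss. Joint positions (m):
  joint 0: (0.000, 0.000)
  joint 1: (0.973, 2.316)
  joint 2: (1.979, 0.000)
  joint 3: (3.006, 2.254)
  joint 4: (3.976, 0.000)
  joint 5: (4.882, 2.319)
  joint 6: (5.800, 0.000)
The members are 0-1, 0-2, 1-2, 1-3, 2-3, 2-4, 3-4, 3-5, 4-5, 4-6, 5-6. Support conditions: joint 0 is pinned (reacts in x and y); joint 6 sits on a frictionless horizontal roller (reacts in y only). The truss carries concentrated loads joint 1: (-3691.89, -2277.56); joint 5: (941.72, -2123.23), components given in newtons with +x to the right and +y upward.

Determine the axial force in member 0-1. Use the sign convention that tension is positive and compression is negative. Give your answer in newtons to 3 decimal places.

-3611.094

N=7 nodes, M=11 members, R=3 reactions → 2N=14, M+R=14
member 0 (0-1): L=2.5121, (cx,cy)=(0.3873,0.9219)
member 1 (0-2): L=1.9790, (cx,cy)=(1.0000,0.0000)
member 2 (1-2): L=2.5251, (cx,cy)=(0.3984,-0.9172)
member 3 (1-3): L=2.0339, (cx,cy)=(0.9995,-0.0305)
member 4 (2-3): L=2.4769, (cx,cy)=(0.4146,0.9100)
member 5 (2-4): L=1.9970, (cx,cy)=(1.0000,0.0000)
member 6 (3-4): L=2.4539, (cx,cy)=(0.3953,-0.9186)
member 7 (3-5): L=1.8771, (cx,cy)=(0.9994,0.0346)
member 8 (4-5): L=2.4897, (cx,cy)=(0.3639,0.9314)
member 9 (4-6): L=1.8240, (cx,cy)=(1.0000,0.0000)
member 10 (5-6): L=2.4941, (cx,cy)=(0.3681,-0.9298)
solve A·x = −loads:
  F[0-1] = -3611.0936 N (compression)
  F[0-2] = -1351.4951 N (compression)
  F[1-2] = +1084.7082 N (tension)
  F[1-3] = +1861.9245 N (tension)
  F[2-3] = -1093.3093 N (compression)
  F[2-4] = -466.0269 N (compression)
  F[3-4] = +1180.4084 N (tension)
  F[3-5] = +941.7009 N (tension)
  F[4-5] = -1164.0800 N (compression)
  F[4-6] = +424.1920 N (tension)
  F[5-6] = -1152.4761 N (compression)
  Rx@0 = +2750.1700 N
  Ry@0 = +3329.2200 N
  Ry@6 = +1071.5700 N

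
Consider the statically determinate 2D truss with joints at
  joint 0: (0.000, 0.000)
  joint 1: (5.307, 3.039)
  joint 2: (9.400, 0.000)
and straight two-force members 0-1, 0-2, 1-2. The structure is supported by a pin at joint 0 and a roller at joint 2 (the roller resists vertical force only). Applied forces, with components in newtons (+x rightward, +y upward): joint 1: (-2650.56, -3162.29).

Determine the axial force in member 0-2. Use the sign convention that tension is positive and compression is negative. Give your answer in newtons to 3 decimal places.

N=3 nodes, M=3 members, R=3 reactions → 2N=6, M+R=6
member 0 (0-1): L=6.1155, (cx,cy)=(0.8678,0.4969)
member 1 (0-2): L=9.4000, (cx,cy)=(1.0000,0.0000)
member 2 (1-2): L=5.0979, (cx,cy)=(0.8029,-0.5961)
solve A·x = −loads:
  F[0-1] = -4495.3152 N (compression)
  F[0-2] = +1250.4294 N (tension)
  F[1-2] = -1557.4183 N (compression)
  Rx@0 = +2650.5600 N
  Ry@0 = +2233.8622 N
  Ry@2 = +928.4278 N

1250.429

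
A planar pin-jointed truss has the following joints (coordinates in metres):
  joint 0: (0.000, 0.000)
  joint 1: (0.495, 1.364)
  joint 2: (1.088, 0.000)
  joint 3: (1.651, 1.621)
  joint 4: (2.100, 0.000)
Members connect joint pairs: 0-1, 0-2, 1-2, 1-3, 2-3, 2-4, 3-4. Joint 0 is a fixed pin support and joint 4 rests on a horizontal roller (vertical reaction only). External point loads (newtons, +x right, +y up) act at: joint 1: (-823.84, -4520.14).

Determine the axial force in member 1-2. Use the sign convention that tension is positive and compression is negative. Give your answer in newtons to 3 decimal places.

N=5 nodes, M=7 members, R=3 reactions → 2N=10, M+R=10
member 0 (0-1): L=1.4510, (cx,cy)=(0.3411,0.9400)
member 1 (0-2): L=1.0880, (cx,cy)=(1.0000,0.0000)
member 2 (1-2): L=1.4873, (cx,cy)=(0.3987,-0.9171)
member 3 (1-3): L=1.1842, (cx,cy)=(0.9762,0.2170)
member 4 (2-3): L=1.7160, (cx,cy)=(0.3281,0.9446)
member 5 (2-4): L=1.0120, (cx,cy)=(1.0000,0.0000)
member 6 (3-4): L=1.6820, (cx,cy)=(0.2669,-0.9637)
solve A·x = −loads:
  F[0-1] = -4244.3833 N (compression)
  F[0-2] = +624.0648 N (tension)
  F[1-2] = -665.2938 N (compression)
  F[1-3] = -367.5714 N (compression)
  F[2-3] = +645.8802 N (tension)
  F[2-4] = +146.9036 N (tension)
  F[3-4] = -550.3273 N (compression)
  Rx@0 = +823.8400 N
  Ry@0 = +3989.7821 N
  Ry@4 = +530.3579 N

-665.294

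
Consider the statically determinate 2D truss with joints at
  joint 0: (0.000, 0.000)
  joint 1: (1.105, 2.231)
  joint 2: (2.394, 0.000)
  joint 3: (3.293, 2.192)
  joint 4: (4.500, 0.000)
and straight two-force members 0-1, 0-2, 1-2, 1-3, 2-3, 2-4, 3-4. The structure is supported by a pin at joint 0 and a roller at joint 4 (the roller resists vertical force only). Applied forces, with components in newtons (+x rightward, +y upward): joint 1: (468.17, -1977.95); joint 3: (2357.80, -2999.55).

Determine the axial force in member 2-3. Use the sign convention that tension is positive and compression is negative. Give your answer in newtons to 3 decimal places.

1141.593

N=5 nodes, M=7 members, R=3 reactions → 2N=10, M+R=10
member 0 (0-1): L=2.4897, (cx,cy)=(0.4438,0.8961)
member 1 (0-2): L=2.3940, (cx,cy)=(1.0000,0.0000)
member 2 (1-2): L=2.5766, (cx,cy)=(0.5003,-0.8659)
member 3 (1-3): L=2.1883, (cx,cy)=(0.9998,-0.0178)
member 4 (2-3): L=2.3692, (cx,cy)=(0.3795,0.9252)
member 5 (2-4): L=2.1060, (cx,cy)=(1.0000,0.0000)
member 6 (3-4): L=2.5023, (cx,cy)=(0.4823,-0.8760)
solve A·x = −loads:
  F[0-1] = -1022.3999 N (compression)
  F[0-2] = +3279.7483 N (tension)
  F[1-2] = -1219.8309 N (compression)
  F[1-3] = -311.7516 N (compression)
  F[2-3] = +1141.5928 N (tension)
  F[2-4] = +2236.3196 N (tension)
  F[3-4] = -4636.3177 N (compression)
  Rx@0 = -2825.9700 N
  Ry@0 = +916.1805 N
  Ry@4 = +4061.3195 N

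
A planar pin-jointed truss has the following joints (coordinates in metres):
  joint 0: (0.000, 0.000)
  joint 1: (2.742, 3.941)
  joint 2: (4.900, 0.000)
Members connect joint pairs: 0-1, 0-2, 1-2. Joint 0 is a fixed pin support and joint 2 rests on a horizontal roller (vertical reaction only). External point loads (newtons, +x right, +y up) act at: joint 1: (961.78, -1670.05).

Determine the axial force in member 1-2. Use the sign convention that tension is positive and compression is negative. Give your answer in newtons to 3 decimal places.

N=3 nodes, M=3 members, R=3 reactions → 2N=6, M+R=6
member 0 (0-1): L=4.8010, (cx,cy)=(0.5711,0.8209)
member 1 (0-2): L=4.9000, (cx,cy)=(1.0000,0.0000)
member 2 (1-2): L=4.4932, (cx,cy)=(0.4803,-0.8771)
solve A·x = −loads:
  F[0-1] = +46.3442 N (tension)
  F[0-2] = +935.3116 N (tension)
  F[1-2] = -1947.4052 N (compression)
  Rx@0 = -961.7800 N
  Ry@0 = -38.0423 N
  Ry@2 = +1708.0923 N

-1947.405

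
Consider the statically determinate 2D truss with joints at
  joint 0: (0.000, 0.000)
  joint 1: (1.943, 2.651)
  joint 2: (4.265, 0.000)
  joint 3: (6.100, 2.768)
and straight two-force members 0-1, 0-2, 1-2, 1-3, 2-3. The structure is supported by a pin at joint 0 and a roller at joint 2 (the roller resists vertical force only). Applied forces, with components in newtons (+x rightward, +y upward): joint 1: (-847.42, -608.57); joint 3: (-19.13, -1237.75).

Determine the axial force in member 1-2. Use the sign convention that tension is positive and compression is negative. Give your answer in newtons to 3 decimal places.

-329.216

N=4 nodes, M=5 members, R=3 reactions → 2N=8, M+R=8
member 0 (0-1): L=3.2868, (cx,cy)=(0.5912,0.8066)
member 1 (0-2): L=4.2650, (cx,cy)=(1.0000,0.0000)
member 2 (1-2): L=3.5241, (cx,cy)=(0.6589,-0.7522)
member 3 (1-3): L=4.1586, (cx,cy)=(0.9996,0.0281)
member 4 (2-3): L=3.3210, (cx,cy)=(0.5525,0.8335)
solve A·x = −loads:
  F[0-1] = -418.9826 N (compression)
  F[0-2] = -618.8674 N (compression)
  F[1-2] = -329.2163 N (compression)
  F[1-3] = +816.9769 N (tension)
  F[2-3] = -1512.6092 N (compression)
  Rx@0 = +866.5500 N
  Ry@0 = +337.9345 N
  Ry@2 = +1508.3855 N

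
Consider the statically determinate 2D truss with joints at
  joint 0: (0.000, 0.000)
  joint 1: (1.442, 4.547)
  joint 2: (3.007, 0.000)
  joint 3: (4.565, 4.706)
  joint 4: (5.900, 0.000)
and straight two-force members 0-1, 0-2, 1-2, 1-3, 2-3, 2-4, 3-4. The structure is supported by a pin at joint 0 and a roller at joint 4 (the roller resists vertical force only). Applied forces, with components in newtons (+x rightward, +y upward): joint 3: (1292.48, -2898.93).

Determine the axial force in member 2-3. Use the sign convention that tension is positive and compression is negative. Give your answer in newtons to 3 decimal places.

N=5 nodes, M=7 members, R=3 reactions → 2N=10, M+R=10
member 0 (0-1): L=4.7702, (cx,cy)=(0.3023,0.9532)
member 1 (0-2): L=3.0070, (cx,cy)=(1.0000,0.0000)
member 2 (1-2): L=4.8088, (cx,cy)=(0.3254,-0.9456)
member 3 (1-3): L=3.1270, (cx,cy)=(0.9987,0.0508)
member 4 (2-3): L=4.9572, (cx,cy)=(0.3143,0.9493)
member 5 (2-4): L=2.8930, (cx,cy)=(1.0000,0.0000)
member 6 (3-4): L=4.8917, (cx,cy)=(0.2729,-0.9620)
solve A·x = −loads:
  F[0-1] = +393.3771 N (tension)
  F[0-2] = +1173.5641 N (tension)
  F[1-2] = -383.4393 N (compression)
  F[1-3] = +244.0203 N (tension)
  F[2-3] = +381.9181 N (tension)
  F[2-4] = +928.7421 N (tension)
  F[3-4] = -3403.0870 N (compression)
  Rx@0 = -1292.4800 N
  Ry@0 = -374.9728 N
  Ry@4 = +3273.9028 N

381.918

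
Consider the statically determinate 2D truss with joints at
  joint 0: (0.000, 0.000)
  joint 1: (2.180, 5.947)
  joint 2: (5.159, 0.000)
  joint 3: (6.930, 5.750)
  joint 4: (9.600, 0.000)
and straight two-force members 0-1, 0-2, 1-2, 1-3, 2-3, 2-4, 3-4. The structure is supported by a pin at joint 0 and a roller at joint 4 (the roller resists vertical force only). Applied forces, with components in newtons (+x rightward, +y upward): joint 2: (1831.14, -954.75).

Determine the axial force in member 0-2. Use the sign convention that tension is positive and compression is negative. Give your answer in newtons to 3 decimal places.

N=5 nodes, M=7 members, R=3 reactions → 2N=10, M+R=10
member 0 (0-1): L=6.3340, (cx,cy)=(0.3442,0.9389)
member 1 (0-2): L=5.1590, (cx,cy)=(1.0000,0.0000)
member 2 (1-2): L=6.6514, (cx,cy)=(0.4479,-0.8941)
member 3 (1-3): L=4.7541, (cx,cy)=(0.9991,-0.0414)
member 4 (2-3): L=6.0166, (cx,cy)=(0.2944,0.9557)
member 5 (2-4): L=4.4410, (cx,cy)=(1.0000,0.0000)
member 6 (3-4): L=6.3397, (cx,cy)=(0.4212,-0.9070)
solve A·x = −loads:
  F[0-1] = -470.4110 N (compression)
  F[0-2] = +1993.0441 N (tension)
  F[1-2] = +512.1362 N (tension)
  F[1-3] = -391.6134 N (compression)
  F[2-3] = +519.8837 N (tension)
  F[2-4] = +238.2470 N (tension)
  F[3-4] = -565.6954 N (compression)
  Rx@0 = -1831.1400 N
  Ry@0 = +441.6713 N
  Ry@4 = +513.0787 N

1993.044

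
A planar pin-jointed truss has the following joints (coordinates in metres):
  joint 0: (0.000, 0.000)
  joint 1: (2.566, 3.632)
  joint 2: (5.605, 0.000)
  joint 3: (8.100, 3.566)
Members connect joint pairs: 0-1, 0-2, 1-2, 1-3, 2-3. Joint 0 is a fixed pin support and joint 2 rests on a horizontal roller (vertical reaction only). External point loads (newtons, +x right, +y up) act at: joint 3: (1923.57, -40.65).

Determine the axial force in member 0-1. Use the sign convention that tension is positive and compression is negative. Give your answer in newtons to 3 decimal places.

N=4 nodes, M=5 members, R=3 reactions → 2N=8, M+R=8
member 0 (0-1): L=4.4470, (cx,cy)=(0.5770,0.8167)
member 1 (0-2): L=5.6050, (cx,cy)=(1.0000,0.0000)
member 2 (1-2): L=4.7357, (cx,cy)=(0.6417,-0.7669)
member 3 (1-3): L=5.5344, (cx,cy)=(0.9999,-0.0119)
member 4 (2-3): L=4.3522, (cx,cy)=(0.5733,0.8194)
solve A·x = −loads:
  F[0-1] = +1520.5791 N (tension)
  F[0-2] = +1046.1675 N (tension)
  F[1-2] = -1649.4034 N (compression)
  F[1-3] = +1935.9955 N (tension)
  F[2-3] = -21.4343 N (compression)
  Rx@0 = -1923.5700 N
  Ry@0 = -1241.9041 N
  Ry@2 = +1282.5541 N

1520.579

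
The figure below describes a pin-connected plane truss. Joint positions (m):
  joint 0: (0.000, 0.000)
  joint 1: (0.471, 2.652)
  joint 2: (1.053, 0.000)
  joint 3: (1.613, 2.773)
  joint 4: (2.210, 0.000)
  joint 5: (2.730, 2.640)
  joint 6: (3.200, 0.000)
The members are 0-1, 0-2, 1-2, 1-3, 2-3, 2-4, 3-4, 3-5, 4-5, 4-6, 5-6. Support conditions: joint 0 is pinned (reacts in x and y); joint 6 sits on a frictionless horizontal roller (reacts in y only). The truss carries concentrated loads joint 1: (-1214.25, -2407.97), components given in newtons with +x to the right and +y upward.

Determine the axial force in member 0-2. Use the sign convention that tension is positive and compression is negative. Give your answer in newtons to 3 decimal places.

-670.814

N=7 nodes, M=11 members, R=3 reactions → 2N=14, M+R=14
member 0 (0-1): L=2.6935, (cx,cy)=(0.1749,0.9846)
member 1 (0-2): L=1.0530, (cx,cy)=(1.0000,0.0000)
member 2 (1-2): L=2.7151, (cx,cy)=(0.2144,-0.9768)
member 3 (1-3): L=1.1484, (cx,cy)=(0.9944,0.1054)
member 4 (2-3): L=2.8290, (cx,cy)=(0.1980,0.9802)
member 5 (2-4): L=1.1570, (cx,cy)=(1.0000,0.0000)
member 6 (3-4): L=2.8365, (cx,cy)=(0.2105,-0.9776)
member 7 (3-5): L=1.1249, (cx,cy)=(0.9930,-0.1182)
member 8 (4-5): L=2.6907, (cx,cy)=(0.1933,0.9811)
member 9 (4-6): L=0.9900, (cx,cy)=(1.0000,0.0000)
member 10 (5-6): L=2.6815, (cx,cy)=(0.1753,-0.9845)
solve A·x = −loads:
  F[0-1] = -3107.7396 N (compression)
  F[0-2] = -670.8139 N (compression)
  F[1-2] = +723.3475 N (tension)
  F[1-3] = +518.6471 N (tension)
  F[2-3] = -720.7969 N (compression)
  F[2-4] = -373.0775 N (compression)
  F[3-4] = +637.7310 N (tension)
  F[3-5] = +240.5428 N (tension)
  F[4-5] = -635.4252 N (compression)
  F[4-6] = -116.0556 N (compression)
  F[5-6] = +662.1367 N (tension)
  Rx@0 = +1214.2500 N
  Ry@0 = +3059.8566 N
  Ry@6 = -651.8866 N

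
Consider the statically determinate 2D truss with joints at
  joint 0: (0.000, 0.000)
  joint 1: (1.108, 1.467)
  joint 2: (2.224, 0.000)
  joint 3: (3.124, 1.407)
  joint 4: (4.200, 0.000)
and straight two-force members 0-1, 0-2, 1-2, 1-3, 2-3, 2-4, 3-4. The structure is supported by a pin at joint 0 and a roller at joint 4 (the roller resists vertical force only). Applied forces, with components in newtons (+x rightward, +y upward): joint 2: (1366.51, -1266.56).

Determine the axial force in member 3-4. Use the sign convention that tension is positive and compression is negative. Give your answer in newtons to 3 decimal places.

N=5 nodes, M=7 members, R=3 reactions → 2N=10, M+R=10
member 0 (0-1): L=1.8384, (cx,cy)=(0.6027,0.7980)
member 1 (0-2): L=2.2240, (cx,cy)=(1.0000,0.0000)
member 2 (1-2): L=1.8432, (cx,cy)=(0.6055,-0.7959)
member 3 (1-3): L=2.0169, (cx,cy)=(0.9996,-0.0297)
member 4 (2-3): L=1.6702, (cx,cy)=(0.5388,0.8424)
member 5 (2-4): L=1.9760, (cx,cy)=(1.0000,0.0000)
member 6 (3-4): L=1.7713, (cx,cy)=(0.6075,-0.7943)
solve A·x = −loads:
  F[0-1] = -746.7510 N (compression)
  F[0-2] = +1816.5727 N (tension)
  F[1-2] = +783.2782 N (tension)
  F[1-3] = -924.7114 N (compression)
  F[2-3] = +763.4892 N (tension)
  F[2-4] = +512.8961 N (tension)
  F[3-4] = -844.3137 N (compression)
  Rx@0 = -1366.5100 N
  Ry@0 = +595.8863 N
  Ry@4 = +670.6737 N

-844.314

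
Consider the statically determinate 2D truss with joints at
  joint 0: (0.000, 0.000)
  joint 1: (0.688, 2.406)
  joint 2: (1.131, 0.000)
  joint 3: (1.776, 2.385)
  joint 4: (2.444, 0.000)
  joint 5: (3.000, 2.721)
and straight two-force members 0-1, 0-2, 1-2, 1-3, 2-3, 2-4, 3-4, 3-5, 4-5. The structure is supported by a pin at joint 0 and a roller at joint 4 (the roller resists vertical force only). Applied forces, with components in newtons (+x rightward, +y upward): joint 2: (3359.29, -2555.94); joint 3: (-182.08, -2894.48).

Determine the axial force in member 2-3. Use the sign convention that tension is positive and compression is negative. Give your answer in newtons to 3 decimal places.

199.588

N=6 nodes, M=9 members, R=3 reactions → 2N=12, M+R=12
member 0 (0-1): L=2.5024, (cx,cy)=(0.2749,0.9615)
member 1 (0-2): L=1.1310, (cx,cy)=(1.0000,0.0000)
member 2 (1-2): L=2.4464, (cx,cy)=(0.1811,-0.9835)
member 3 (1-3): L=1.0882, (cx,cy)=(0.9998,-0.0193)
member 4 (2-3): L=2.4707, (cx,cy)=(0.2611,0.9653)
member 5 (2-4): L=1.3130, (cx,cy)=(1.0000,0.0000)
member 6 (3-4): L=2.4768, (cx,cy)=(0.2697,-0.9629)
member 7 (3-5): L=1.2693, (cx,cy)=(0.9643,0.2647)
member 8 (4-5): L=2.7772, (cx,cy)=(0.2002,0.9798)
solve A·x = −loads:
  F[0-1] = -2435.8163 N (compression)
  F[0-2] = +3846.8944 N (tension)
  F[1-2] = +2402.9984 N (tension)
  F[1-3] = -1105.0232 N (compression)
  F[2-3] = +199.5880 N (tension)
  F[2-4] = +870.6326 N (tension)
  F[3-4] = -3228.0946 N (compression)
  F[3-5] = -0.0000 N (compression)
  F[4-5] = +0.0000 N (tension)
  Rx@0 = -3177.2100 N
  Ry@0 = +2341.9487 N
  Ry@4 = +3108.4713 N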